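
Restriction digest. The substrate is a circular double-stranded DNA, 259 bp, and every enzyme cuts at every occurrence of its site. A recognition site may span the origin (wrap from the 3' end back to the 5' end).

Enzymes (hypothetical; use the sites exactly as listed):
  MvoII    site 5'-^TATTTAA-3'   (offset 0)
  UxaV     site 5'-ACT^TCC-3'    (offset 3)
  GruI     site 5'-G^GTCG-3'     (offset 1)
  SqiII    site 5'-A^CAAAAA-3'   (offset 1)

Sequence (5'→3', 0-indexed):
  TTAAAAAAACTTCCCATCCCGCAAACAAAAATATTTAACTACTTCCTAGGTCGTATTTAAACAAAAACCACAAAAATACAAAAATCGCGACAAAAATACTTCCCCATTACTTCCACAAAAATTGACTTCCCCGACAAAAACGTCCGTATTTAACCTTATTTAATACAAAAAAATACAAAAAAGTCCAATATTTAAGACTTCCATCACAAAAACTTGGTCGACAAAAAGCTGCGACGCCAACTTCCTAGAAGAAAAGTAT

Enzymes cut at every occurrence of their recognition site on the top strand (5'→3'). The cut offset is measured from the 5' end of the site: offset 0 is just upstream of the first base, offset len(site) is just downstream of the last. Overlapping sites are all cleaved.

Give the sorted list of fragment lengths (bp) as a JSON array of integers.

Scan for sites:
  MvoII TATTTAA/0: at [31, 53, 146, 156, 188, 256] ⇒ [31, 53, 146, 156, 188, 256]
  UxaV ACTTCC/3: at [8, 40, 97, 108, 124, 196, 239] ⇒ [11, 43, 100, 111, 127, 199, 242]
  GruI GGTCG/1: at [48, 215] ⇒ [49, 216]
  SqiII ACAAAAA/1: at [24, 60, 69, 77, 89, 114, 133, 164, 174, 205, 220] ⇒ [25, 61, 70, 78, 90, 115, 134, 165, 175, 206, 221]

All cut coordinates (distinct, sorted): [11, 25, 31, 43, 49, 53, 61, 70, 78, 90, 100, 111, 115, 127, 134, 146, 156, 165, 175, 188, 199, 206, 216, 221, 242, 256]

Fragments:
  11→25: 14 bp
  25→31: 6 bp
  31→43: 12 bp
  43→49: 6 bp
  49→53: 4 bp
  53→61: 8 bp
  61→70: 9 bp
  70→78: 8 bp
  78→90: 12 bp
  90→100: 10 bp
  100→111: 11 bp
  111→115: 4 bp
  115→127: 12 bp
  127→134: 7 bp
  134→146: 12 bp
  146→156: 10 bp
  156→165: 9 bp
  165→175: 10 bp
  175→188: 13 bp
  188→199: 11 bp
  199→206: 7 bp
  206→216: 10 bp
  216→221: 5 bp
  221→242: 21 bp
  242→256: 14 bp
  256→11 (wrap): 259-256+11 = 14 bp

[4,4,5,6,6,7,7,8,8,9,9,10,10,10,10,11,11,12,12,12,12,13,14,14,14,21]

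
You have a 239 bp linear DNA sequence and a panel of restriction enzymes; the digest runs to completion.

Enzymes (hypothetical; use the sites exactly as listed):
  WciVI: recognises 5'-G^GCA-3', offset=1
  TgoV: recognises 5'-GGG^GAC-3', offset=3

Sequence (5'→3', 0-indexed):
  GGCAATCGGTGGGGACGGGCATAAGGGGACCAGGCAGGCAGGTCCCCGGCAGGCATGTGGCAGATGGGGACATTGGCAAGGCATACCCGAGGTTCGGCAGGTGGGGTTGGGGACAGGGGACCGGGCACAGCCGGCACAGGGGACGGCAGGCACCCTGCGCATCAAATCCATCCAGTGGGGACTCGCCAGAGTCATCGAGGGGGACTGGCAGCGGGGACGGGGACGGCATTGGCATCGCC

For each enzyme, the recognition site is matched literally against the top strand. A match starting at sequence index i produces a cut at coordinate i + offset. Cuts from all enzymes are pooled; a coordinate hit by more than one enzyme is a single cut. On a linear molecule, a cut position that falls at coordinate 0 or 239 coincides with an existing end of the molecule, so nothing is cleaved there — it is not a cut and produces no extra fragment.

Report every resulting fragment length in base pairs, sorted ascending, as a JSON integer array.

Per-enzyme occurrences:
  WciVI (GGCA, off=1): starts [0, 17, 32, 36, 47, 51, 58, 74, 79, 95, 123, 132, 144, 148, 206, 224, 230] → cuts [1, 18, 33, 37, 48, 52, 59, 75, 80, 96, 124, 133, 145, 149, 207, 225, 231]
  TgoV (GGGGAC, off=3): starts [10, 24, 65, 108, 115, 138, 176, 199, 212, 218] → cuts [13, 27, 68, 111, 118, 141, 179, 202, 215, 221]

Pooled cuts: [1, 13, 18, 27, 33, 37, 48, 52, 59, 68, 75, 80, 96, 111, 118, 124, 133, 141, 145, 149, 179, 202, 207, 215, 221, 225, 231]

Fragments:
  [0,1): 1 bp
  [1,13): 12 bp
  [13,18): 5 bp
  [18,27): 9 bp
  [27,33): 6 bp
  [33,37): 4 bp
  [37,48): 11 bp
  [48,52): 4 bp
  [52,59): 7 bp
  [59,68): 9 bp
  [68,75): 7 bp
  [75,80): 5 bp
  [80,96): 16 bp
  [96,111): 15 bp
  [111,118): 7 bp
  [118,124): 6 bp
  [124,133): 9 bp
  [133,141): 8 bp
  [141,145): 4 bp
  [145,149): 4 bp
  [149,179): 30 bp
  [179,202): 23 bp
  [202,207): 5 bp
  [207,215): 8 bp
  [215,221): 6 bp
  [221,225): 4 bp
  [225,231): 6 bp
  [231,239): 8 bp

[1,4,4,4,4,4,5,5,5,6,6,6,6,7,7,7,8,8,8,9,9,9,11,12,15,16,23,30]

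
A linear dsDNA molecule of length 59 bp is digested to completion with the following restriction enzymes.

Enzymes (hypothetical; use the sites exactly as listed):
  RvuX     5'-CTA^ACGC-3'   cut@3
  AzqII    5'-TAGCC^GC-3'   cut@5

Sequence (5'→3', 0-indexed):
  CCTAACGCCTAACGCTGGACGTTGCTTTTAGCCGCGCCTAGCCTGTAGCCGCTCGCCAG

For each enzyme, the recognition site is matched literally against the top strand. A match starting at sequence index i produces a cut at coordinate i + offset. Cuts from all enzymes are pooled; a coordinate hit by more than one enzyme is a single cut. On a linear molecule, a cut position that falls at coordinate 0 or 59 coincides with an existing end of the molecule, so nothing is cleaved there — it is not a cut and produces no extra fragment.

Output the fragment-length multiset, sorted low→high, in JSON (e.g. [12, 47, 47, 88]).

[4,7,9,17,22]

Site scan:
  RvuX CTAACGC/3: at [1, 8] ⇒ [4, 11]
  AzqII TAGCCGC/5: at [28, 45] ⇒ [33, 50]

All cut coordinates (distinct, sorted): [4, 11, 33, 50]

Fragments:
  [0,4): 4 bp
  [4,11): 7 bp
  [11,33): 22 bp
  [33,50): 17 bp
  [50,59): 9 bp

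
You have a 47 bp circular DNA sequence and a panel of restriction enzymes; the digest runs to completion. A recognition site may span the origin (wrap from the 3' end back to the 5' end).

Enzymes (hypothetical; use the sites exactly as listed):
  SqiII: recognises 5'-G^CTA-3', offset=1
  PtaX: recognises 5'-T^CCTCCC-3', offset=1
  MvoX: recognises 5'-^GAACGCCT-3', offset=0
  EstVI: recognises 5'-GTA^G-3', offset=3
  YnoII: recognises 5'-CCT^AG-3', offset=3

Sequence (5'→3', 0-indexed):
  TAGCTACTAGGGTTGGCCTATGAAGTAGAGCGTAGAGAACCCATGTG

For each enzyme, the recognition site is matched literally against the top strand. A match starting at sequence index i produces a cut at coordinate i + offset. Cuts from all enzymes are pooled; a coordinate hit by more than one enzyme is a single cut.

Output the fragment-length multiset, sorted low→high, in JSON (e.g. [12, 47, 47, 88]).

Site scan:
  SqiII GCTA/1: at [2] ⇒ [3]
  PtaX (TCCTCCC, off=1): no sites
  MvoX (GAACGCCT, off=0): no sites
  EstVI GTAG/3: at [24, 31, 46] ⇒ [2, 27, 34]
  YnoII (CCTAG, off=3): no sites

Pooled cuts: [2, 3, 27, 34]

Fragments:
  2→3: 1 bp
  3→27: 24 bp
  27→34: 7 bp
  34→2 (wrap): 47-34+2 = 15 bp

[1,7,15,24]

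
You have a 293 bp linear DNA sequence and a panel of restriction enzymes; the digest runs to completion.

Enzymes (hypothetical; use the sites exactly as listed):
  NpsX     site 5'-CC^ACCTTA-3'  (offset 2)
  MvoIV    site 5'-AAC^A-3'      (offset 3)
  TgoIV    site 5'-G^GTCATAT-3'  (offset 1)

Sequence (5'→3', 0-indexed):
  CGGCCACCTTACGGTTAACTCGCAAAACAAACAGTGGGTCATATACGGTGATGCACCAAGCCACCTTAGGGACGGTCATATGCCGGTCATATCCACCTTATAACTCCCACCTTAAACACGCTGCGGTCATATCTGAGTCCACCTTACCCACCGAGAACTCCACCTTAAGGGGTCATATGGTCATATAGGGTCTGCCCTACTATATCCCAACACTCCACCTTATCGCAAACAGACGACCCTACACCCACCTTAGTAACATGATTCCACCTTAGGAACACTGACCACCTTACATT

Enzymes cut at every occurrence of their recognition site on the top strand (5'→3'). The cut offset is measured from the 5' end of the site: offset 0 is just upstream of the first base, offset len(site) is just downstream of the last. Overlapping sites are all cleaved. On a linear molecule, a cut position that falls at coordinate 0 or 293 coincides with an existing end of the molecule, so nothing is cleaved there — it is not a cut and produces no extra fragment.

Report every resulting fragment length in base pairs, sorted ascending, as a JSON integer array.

[4,5,5,5,7,8,8,8,9,9,10,10,11,11,11,12,14,14,15,16,21,23,25,32]

Per-enzyme occurrences:
  NpsX CCACCTTA/2: at [3, 60, 92, 106, 138, 159, 214, 244, 263, 281] ⇒ [5, 62, 94, 108, 140, 161, 216, 246, 265, 283]
  MvoIV AACA/3: at [25, 29, 114, 208, 227, 254, 273] ⇒ [28, 32, 117, 211, 230, 257, 276]
  TgoIV GGTCATAT/1: at [36, 73, 84, 124, 170, 178] ⇒ [37, 74, 85, 125, 171, 179]

All cut coordinates (distinct, sorted): [5, 28, 32, 37, 62, 74, 85, 94, 108, 117, 125, 140, 161, 171, 179, 211, 216, 230, 246, 257, 265, 276, 283]

Fragment lengths:
  [0,5): 5 bp
  [5,28): 23 bp
  [28,32): 4 bp
  [32,37): 5 bp
  [37,62): 25 bp
  [62,74): 12 bp
  [74,85): 11 bp
  [85,94): 9 bp
  [94,108): 14 bp
  [108,117): 9 bp
  [117,125): 8 bp
  [125,140): 15 bp
  [140,161): 21 bp
  [161,171): 10 bp
  [171,179): 8 bp
  [179,211): 32 bp
  [211,216): 5 bp
  [216,230): 14 bp
  [230,246): 16 bp
  [246,257): 11 bp
  [257,265): 8 bp
  [265,276): 11 bp
  [276,283): 7 bp
  [283,293): 10 bp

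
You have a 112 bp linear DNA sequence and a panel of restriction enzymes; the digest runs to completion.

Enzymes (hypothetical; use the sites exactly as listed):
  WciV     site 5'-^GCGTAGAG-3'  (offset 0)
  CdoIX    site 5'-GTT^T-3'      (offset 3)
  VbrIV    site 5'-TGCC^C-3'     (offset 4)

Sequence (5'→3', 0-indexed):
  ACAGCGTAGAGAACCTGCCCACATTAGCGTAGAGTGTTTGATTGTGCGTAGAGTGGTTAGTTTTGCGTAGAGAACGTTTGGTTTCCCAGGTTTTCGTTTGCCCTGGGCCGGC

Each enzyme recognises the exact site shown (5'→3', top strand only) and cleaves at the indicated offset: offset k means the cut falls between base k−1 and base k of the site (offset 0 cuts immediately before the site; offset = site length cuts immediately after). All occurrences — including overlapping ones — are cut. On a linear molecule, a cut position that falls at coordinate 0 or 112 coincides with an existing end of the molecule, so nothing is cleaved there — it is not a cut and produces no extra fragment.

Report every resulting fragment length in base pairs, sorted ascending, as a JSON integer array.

[2,3,4,5,6,7,7,9,10,12,14,16,17]

Per-enzyme occurrences:
  WciV GCGTAGAG/0: at [3, 26, 45, 64] ⇒ [3, 26, 45, 64]
  CdoIX GTTT/3: at [35, 59, 75, 80, 89, 95] ⇒ [38, 62, 78, 83, 92, 98]
  VbrIV TGCCC/4: at [15, 98] ⇒ [19, 102]

Pooled cuts: [3, 19, 26, 38, 45, 62, 64, 78, 83, 92, 98, 102]

Fragment lengths:
  [0,3): 3 bp
  [3,19): 16 bp
  [19,26): 7 bp
  [26,38): 12 bp
  [38,45): 7 bp
  [45,62): 17 bp
  [62,64): 2 bp
  [64,78): 14 bp
  [78,83): 5 bp
  [83,92): 9 bp
  [92,98): 6 bp
  [98,102): 4 bp
  [102,112): 10 bp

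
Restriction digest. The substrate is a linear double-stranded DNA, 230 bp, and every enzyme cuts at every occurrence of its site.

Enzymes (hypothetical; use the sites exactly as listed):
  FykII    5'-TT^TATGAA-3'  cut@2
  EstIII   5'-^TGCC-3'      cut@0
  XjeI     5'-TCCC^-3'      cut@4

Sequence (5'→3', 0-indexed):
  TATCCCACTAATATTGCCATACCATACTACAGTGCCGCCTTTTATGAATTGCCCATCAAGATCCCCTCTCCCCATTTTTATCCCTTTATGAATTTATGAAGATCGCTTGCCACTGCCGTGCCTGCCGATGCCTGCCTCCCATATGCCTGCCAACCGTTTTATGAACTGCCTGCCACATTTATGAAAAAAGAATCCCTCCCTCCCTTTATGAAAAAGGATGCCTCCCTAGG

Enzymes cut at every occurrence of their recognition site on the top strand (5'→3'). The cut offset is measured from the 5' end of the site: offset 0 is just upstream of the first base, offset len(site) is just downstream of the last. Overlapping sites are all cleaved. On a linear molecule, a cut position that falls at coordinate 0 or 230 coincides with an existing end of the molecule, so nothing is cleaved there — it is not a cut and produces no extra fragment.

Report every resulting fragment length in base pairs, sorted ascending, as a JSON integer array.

Per-enzyme occurrences:
  FykII TTTATGAA/2: at [40, 84, 92, 157, 177, 204] ⇒ [42, 86, 94, 159, 179, 206]
  EstIII TGCC/0: at [14, 32, 49, 107, 113, 118, 122, 128, 132, 143, 147, 166, 170, 218] ⇒ [14, 32, 49, 107, 113, 118, 122, 128, 132, 143, 147, 166, 170, 218]
  XjeI TCCC/4: at [2, 61, 68, 80, 136, 192, 196, 200, 222] ⇒ [6, 65, 72, 84, 140, 196, 200, 204, 226]

Pooled cuts: [6, 14, 32, 42, 49, 65, 72, 84, 86, 94, 107, 113, 118, 122, 128, 132, 140, 143, 147, 159, 166, 170, 179, 196, 200, 204, 206, 218, 226]

Fragments:
  [0,6): 6 bp
  [6,14): 8 bp
  [14,32): 18 bp
  [32,42): 10 bp
  [42,49): 7 bp
  [49,65): 16 bp
  [65,72): 7 bp
  [72,84): 12 bp
  [84,86): 2 bp
  [86,94): 8 bp
  [94,107): 13 bp
  [107,113): 6 bp
  [113,118): 5 bp
  [118,122): 4 bp
  [122,128): 6 bp
  [128,132): 4 bp
  [132,140): 8 bp
  [140,143): 3 bp
  [143,147): 4 bp
  [147,159): 12 bp
  [159,166): 7 bp
  [166,170): 4 bp
  [170,179): 9 bp
  [179,196): 17 bp
  [196,200): 4 bp
  [200,204): 4 bp
  [204,206): 2 bp
  [206,218): 12 bp
  [218,226): 8 bp
  [226,230): 4 bp

[2,2,3,4,4,4,4,4,4,4,5,6,6,6,7,7,7,8,8,8,8,9,10,12,12,12,13,16,17,18]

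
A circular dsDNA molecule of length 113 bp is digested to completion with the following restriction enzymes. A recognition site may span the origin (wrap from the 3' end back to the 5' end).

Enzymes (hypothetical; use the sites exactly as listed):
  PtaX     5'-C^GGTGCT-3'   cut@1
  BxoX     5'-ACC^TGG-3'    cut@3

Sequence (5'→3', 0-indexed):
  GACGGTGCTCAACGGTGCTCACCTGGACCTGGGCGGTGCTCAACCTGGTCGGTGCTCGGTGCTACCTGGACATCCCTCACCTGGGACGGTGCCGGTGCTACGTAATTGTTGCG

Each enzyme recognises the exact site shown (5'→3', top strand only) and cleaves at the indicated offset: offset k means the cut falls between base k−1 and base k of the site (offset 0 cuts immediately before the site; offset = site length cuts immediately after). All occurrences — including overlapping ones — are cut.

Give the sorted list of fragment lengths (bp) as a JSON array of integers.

[5,5,6,7,9,10,10,11,12,15,23]

Per-enzyme occurrences:
  PtaX (CGGTGCT, off=1): starts [2, 12, 33, 49, 56, 92] → cuts [3, 13, 34, 50, 57, 93]
  BxoX (ACCTGG, off=3): starts [20, 26, 42, 63, 78] → cuts [23, 29, 45, 66, 81]

All cut coordinates (distinct, sorted): [3, 13, 23, 29, 34, 45, 50, 57, 66, 81, 93]

Fragments:
  3→13: 10 bp
  13→23: 10 bp
  23→29: 6 bp
  29→34: 5 bp
  34→45: 11 bp
  45→50: 5 bp
  50→57: 7 bp
  57→66: 9 bp
  66→81: 15 bp
  81→93: 12 bp
  93→3 (wrap): 113-93+3 = 23 bp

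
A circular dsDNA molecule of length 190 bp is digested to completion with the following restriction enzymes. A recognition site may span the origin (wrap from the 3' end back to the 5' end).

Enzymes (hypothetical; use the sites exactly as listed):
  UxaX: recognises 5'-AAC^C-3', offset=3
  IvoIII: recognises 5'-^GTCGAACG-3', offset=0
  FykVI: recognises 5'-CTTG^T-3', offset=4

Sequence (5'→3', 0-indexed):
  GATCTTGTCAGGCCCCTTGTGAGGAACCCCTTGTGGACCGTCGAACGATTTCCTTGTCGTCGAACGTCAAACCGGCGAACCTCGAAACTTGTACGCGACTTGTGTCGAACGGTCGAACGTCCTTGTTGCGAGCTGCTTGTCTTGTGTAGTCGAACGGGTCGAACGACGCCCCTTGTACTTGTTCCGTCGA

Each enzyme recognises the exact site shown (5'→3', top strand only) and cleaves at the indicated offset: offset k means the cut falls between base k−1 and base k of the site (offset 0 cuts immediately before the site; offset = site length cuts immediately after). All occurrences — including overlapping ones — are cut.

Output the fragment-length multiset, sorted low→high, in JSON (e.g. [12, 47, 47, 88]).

[1,2,4,5,6,6,6,8,8,8,9,11,11,12,14,14,14,16,17,18]

Site scan:
  UxaX AACC/3: at [24, 69, 77] ⇒ [27, 72, 80]
  IvoIII GTCGAACG/0: at [39, 58, 103, 111, 148, 157] ⇒ [39, 58, 103, 111, 148, 157]
  FykVI CTTGT/4: at [3, 15, 29, 52, 87, 98, 121, 135, 140, 171, 177] ⇒ [7, 19, 33, 56, 91, 102, 125, 139, 144, 175, 181]

All cut coordinates (distinct, sorted): [7, 19, 27, 33, 39, 56, 58, 72, 80, 91, 102, 103, 111, 125, 139, 144, 148, 157, 175, 181]

Fragment lengths:
  7→19: 12 bp
  19→27: 8 bp
  27→33: 6 bp
  33→39: 6 bp
  39→56: 17 bp
  56→58: 2 bp
  58→72: 14 bp
  72→80: 8 bp
  80→91: 11 bp
  91→102: 11 bp
  102→103: 1 bp
  103→111: 8 bp
  111→125: 14 bp
  125→139: 14 bp
  139→144: 5 bp
  144→148: 4 bp
  148→157: 9 bp
  157→175: 18 bp
  175→181: 6 bp
  181→7 (wrap): 190-181+7 = 16 bp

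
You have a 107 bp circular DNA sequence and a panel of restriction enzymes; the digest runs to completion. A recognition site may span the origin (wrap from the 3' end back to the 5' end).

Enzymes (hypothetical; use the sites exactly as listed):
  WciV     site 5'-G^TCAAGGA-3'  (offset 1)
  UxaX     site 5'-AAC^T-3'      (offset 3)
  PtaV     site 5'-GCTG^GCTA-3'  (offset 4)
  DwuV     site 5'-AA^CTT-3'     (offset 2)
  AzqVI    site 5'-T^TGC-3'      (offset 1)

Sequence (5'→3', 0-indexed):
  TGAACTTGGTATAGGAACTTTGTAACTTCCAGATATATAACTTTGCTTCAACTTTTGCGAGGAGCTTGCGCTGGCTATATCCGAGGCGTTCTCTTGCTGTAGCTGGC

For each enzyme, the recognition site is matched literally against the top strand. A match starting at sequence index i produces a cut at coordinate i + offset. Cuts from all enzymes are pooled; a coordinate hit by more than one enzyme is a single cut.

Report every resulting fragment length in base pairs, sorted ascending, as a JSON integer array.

Per-enzyme occurrences:
  WciV (GTCAAGGA, off=1): no sites
  UxaX (AACT, off=3): starts [2, 15, 23, 38, 49] → cuts [5, 18, 26, 41, 52]
  PtaV (GCTGGCTA, off=4): starts [69] → cuts [73]
  DwuV (AACTT, off=2): starts [2, 15, 23, 38, 49] → cuts [4, 17, 25, 40, 51]
  AzqVI (TTGC, off=1): starts [42, 54, 65, 93] → cuts [43, 55, 66, 94]

Pooled cuts: [4, 5, 17, 18, 25, 26, 40, 41, 43, 51, 52, 55, 66, 73, 94]

Fragments:
  4→5: 1 bp
  5→17: 12 bp
  17→18: 1 bp
  18→25: 7 bp
  25→26: 1 bp
  26→40: 14 bp
  40→41: 1 bp
  41→43: 2 bp
  43→51: 8 bp
  51→52: 1 bp
  52→55: 3 bp
  55→66: 11 bp
  66→73: 7 bp
  73→94: 21 bp
  94→4 (wrap): 107-94+4 = 17 bp

[1,1,1,1,1,2,3,7,7,8,11,12,14,17,21]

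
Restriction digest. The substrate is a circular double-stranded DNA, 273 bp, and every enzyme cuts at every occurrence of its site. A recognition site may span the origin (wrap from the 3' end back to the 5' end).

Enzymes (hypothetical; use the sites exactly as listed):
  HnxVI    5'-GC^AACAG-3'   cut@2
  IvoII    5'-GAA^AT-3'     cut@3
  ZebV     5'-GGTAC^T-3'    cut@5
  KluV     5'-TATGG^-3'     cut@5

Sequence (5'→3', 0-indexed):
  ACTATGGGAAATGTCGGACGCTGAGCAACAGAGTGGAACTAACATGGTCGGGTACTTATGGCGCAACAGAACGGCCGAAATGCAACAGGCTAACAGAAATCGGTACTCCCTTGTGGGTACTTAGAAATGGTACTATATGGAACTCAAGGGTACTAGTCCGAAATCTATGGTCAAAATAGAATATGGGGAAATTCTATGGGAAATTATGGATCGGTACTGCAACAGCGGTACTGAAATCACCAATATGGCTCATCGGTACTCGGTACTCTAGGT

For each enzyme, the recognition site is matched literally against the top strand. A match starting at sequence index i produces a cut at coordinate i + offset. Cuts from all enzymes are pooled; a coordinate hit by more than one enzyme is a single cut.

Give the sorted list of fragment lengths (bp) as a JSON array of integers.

Per-enzyme occurrences:
  HnxVI (GCAACAG, off=2): starts [24, 62, 81, 218] → cuts [26, 64, 83, 220]
  IvoII (GAAAT, off=3): starts [7, 76, 95, 123, 159, 187, 199, 232] → cuts [10, 79, 98, 126, 162, 190, 202, 235]
  ZebV (GGTACT, off=5): starts [50, 101, 115, 128, 148, 212, 226, 254, 261, 270] → cuts [2, 55, 106, 120, 133, 153, 217, 231, 259, 266]
  KluV (TATGG, off=5): starts [2, 56, 135, 165, 181, 194, 204, 243] → cuts [7, 61, 140, 170, 186, 199, 209, 248]

Pooled cuts: [2, 7, 10, 26, 55, 61, 64, 79, 83, 98, 106, 120, 126, 133, 140, 153, 162, 170, 186, 190, 199, 202, 209, 217, 220, 231, 235, 248, 259, 266]

Fragment lengths:
  2→7: 5 bp
  7→10: 3 bp
  10→26: 16 bp
  26→55: 29 bp
  55→61: 6 bp
  61→64: 3 bp
  64→79: 15 bp
  79→83: 4 bp
  83→98: 15 bp
  98→106: 8 bp
  106→120: 14 bp
  120→126: 6 bp
  126→133: 7 bp
  133→140: 7 bp
  140→153: 13 bp
  153→162: 9 bp
  162→170: 8 bp
  170→186: 16 bp
  186→190: 4 bp
  190→199: 9 bp
  199→202: 3 bp
  202→209: 7 bp
  209→217: 8 bp
  217→220: 3 bp
  220→231: 11 bp
  231→235: 4 bp
  235→248: 13 bp
  248→259: 11 bp
  259→266: 7 bp
  266→2 (wrap): 273-266+2 = 9 bp

[3,3,3,3,4,4,4,5,6,6,7,7,7,7,8,8,8,9,9,9,11,11,13,13,14,15,15,16,16,29]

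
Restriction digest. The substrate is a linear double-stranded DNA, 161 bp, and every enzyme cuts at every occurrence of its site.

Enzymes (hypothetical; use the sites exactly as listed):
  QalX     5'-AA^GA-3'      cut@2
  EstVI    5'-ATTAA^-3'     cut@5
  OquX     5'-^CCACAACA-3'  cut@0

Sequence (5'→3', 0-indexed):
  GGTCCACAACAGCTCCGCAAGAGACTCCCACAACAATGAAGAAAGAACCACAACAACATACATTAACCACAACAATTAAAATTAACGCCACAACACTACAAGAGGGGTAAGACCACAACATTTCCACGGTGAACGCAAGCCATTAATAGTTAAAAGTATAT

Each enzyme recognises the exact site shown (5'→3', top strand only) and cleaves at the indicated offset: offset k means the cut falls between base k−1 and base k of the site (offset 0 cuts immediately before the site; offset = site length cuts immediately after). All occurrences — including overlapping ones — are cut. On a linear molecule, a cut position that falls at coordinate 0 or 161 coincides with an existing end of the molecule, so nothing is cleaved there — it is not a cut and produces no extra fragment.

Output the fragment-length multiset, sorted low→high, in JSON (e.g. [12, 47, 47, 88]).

[2,2,3,3,4,6,7,9,13,13,14,15,17,19,34]

Scan for sites:
  QalX AAGA/2: at [18, 38, 42, 99, 108] ⇒ [20, 40, 44, 101, 110]
  EstVI ATTAA/5: at [61, 74, 80, 141] ⇒ [66, 79, 85, 146]
  OquX CCACAACA/0: at [3, 27, 47, 66, 87, 112] ⇒ [3, 27, 47, 66, 87, 112]

All cut coordinates (distinct, sorted): [3, 20, 27, 40, 44, 47, 66, 79, 85, 87, 101, 110, 112, 146]

Fragment lengths:
  [0,3): 3 bp
  [3,20): 17 bp
  [20,27): 7 bp
  [27,40): 13 bp
  [40,44): 4 bp
  [44,47): 3 bp
  [47,66): 19 bp
  [66,79): 13 bp
  [79,85): 6 bp
  [85,87): 2 bp
  [87,101): 14 bp
  [101,110): 9 bp
  [110,112): 2 bp
  [112,146): 34 bp
  [146,161): 15 bp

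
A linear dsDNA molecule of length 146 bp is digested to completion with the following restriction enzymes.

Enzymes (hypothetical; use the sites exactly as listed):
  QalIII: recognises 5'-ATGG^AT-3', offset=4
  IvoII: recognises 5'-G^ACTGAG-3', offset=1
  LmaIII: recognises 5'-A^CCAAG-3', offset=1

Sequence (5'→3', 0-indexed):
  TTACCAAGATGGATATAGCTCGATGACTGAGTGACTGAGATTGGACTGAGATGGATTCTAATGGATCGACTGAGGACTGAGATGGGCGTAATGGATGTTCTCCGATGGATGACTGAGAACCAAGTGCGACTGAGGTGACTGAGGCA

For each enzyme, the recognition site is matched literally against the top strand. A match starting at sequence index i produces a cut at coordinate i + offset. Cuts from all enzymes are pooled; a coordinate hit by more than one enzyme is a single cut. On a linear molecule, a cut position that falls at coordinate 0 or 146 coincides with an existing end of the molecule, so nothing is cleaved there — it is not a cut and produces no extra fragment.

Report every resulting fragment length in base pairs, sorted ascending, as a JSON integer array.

Per-enzyme occurrences:
  QalIII ATGGAT/4: at [8, 50, 60, 90, 104] ⇒ [12, 54, 64, 94, 108]
  IvoII GACTGAG/1: at [24, 32, 43, 67, 74, 110, 127, 136] ⇒ [25, 33, 44, 68, 75, 111, 128, 137]
  LmaIII ACCAAG/1: at [2, 118] ⇒ [3, 119]

Pooled cuts: [3, 12, 25, 33, 44, 54, 64, 68, 75, 94, 108, 111, 119, 128, 137]

Fragments:
  [0,3): 3 bp
  [3,12): 9 bp
  [12,25): 13 bp
  [25,33): 8 bp
  [33,44): 11 bp
  [44,54): 10 bp
  [54,64): 10 bp
  [64,68): 4 bp
  [68,75): 7 bp
  [75,94): 19 bp
  [94,108): 14 bp
  [108,111): 3 bp
  [111,119): 8 bp
  [119,128): 9 bp
  [128,137): 9 bp
  [137,146): 9 bp

[3,3,4,7,8,8,9,9,9,9,10,10,11,13,14,19]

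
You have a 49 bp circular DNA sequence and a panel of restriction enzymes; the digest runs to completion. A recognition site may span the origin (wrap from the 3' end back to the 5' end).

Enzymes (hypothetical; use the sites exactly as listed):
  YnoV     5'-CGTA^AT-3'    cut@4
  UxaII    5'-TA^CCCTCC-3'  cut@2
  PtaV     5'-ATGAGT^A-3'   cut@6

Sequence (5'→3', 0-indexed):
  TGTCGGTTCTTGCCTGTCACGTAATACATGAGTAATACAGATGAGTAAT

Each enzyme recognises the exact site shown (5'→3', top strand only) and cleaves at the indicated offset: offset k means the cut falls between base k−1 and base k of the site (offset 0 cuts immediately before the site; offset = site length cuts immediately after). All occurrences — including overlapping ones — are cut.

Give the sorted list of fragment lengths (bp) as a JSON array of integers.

Site scan:
  YnoV (CGTAAT, off=4): starts [19] → cuts [23]
  UxaII (TACCCTCC, off=2): no sites
  PtaV (ATGAGTA, off=6): starts [27, 40] → cuts [33, 46]

All cut coordinates (distinct, sorted): [23, 33, 46]

Fragment lengths:
  23→33: 10 bp
  33→46: 13 bp
  46→23 (wrap): 49-46+23 = 26 bp

[10,13,26]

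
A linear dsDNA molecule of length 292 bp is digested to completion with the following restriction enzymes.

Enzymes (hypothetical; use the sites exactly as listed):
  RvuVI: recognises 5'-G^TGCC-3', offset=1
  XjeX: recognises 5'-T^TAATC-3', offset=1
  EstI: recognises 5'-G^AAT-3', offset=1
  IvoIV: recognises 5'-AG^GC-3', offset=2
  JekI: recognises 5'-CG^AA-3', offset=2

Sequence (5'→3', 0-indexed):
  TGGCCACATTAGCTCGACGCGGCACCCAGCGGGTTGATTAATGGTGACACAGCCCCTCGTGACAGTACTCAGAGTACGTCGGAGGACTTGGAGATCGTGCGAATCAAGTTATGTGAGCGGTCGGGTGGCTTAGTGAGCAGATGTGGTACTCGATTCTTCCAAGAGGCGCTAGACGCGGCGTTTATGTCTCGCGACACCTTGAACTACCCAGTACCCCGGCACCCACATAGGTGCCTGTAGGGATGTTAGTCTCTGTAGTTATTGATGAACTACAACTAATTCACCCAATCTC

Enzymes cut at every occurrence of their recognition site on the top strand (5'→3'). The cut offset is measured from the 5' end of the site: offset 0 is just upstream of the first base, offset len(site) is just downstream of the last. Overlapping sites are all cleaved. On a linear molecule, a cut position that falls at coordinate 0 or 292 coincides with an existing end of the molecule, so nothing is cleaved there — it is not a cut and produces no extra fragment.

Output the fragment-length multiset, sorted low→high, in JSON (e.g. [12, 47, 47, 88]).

[61,64,66,101]

Site scan:
  RvuVI GTGCC/1: at [230] ⇒ [231]
  XjeX (TTAATC, off=1): no sites
  EstI GAAT/1: at [100] ⇒ [101]
  IvoIV AGGC/2: at [163] ⇒ [165]
  JekI CGAA/2: at [99] ⇒ [101]

Pooled cuts: [101, 165, 231]

Fragments:
  [0,101): 101 bp
  [101,165): 64 bp
  [165,231): 66 bp
  [231,292): 61 bp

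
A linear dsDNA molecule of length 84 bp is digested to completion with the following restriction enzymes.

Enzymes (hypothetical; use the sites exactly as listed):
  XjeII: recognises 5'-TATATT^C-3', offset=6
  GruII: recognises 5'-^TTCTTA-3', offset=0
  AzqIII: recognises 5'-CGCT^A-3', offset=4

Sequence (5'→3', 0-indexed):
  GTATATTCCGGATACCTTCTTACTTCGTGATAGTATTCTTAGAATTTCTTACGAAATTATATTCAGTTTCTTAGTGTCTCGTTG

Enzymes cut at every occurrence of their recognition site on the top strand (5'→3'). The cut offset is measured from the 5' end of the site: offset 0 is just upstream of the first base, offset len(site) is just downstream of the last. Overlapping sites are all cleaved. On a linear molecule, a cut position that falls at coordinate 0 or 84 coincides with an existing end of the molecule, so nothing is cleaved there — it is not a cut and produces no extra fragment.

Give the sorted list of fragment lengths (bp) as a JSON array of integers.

[4,7,9,10,17,18,19]

Scan for sites:
  XjeII (TATATTC, off=6): starts [1, 57] → cuts [7, 63]
  GruII (TTCTTA, off=0): starts [16, 35, 45, 67] → cuts [16, 35, 45, 67]
  AzqIII (CGCTA, off=4): no sites

All cut coordinates (distinct, sorted): [7, 16, 35, 45, 63, 67]

Fragments:
  [0,7): 7 bp
  [7,16): 9 bp
  [16,35): 19 bp
  [35,45): 10 bp
  [45,63): 18 bp
  [63,67): 4 bp
  [67,84): 17 bp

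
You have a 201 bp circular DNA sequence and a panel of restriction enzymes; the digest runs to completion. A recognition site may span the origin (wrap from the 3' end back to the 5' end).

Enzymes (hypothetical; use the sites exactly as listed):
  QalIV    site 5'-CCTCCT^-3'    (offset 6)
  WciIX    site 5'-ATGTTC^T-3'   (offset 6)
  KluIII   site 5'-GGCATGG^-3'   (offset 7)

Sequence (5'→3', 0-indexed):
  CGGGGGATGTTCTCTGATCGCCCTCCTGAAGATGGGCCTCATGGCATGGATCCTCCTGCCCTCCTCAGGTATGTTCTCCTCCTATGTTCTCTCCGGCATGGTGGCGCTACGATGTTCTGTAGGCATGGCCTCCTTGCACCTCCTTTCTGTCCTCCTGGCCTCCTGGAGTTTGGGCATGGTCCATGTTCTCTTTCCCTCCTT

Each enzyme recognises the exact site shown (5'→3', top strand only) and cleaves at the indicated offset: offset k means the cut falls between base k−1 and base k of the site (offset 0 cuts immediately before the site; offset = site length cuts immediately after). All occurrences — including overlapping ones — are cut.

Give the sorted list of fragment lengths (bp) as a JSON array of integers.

[6,6,7,8,8,8,9,10,11,11,12,12,12,13,15,15,16,22]

Per-enzyme occurrences:
  QalIV (CCTCCT, off=6): starts [21, 51, 59, 77, 128, 138, 150, 158, 194] → cuts [27, 57, 65, 83, 134, 144, 156, 164, 200]
  WciIX (ATGTTCT, off=6): starts [6, 70, 83, 111, 182] → cuts [12, 76, 89, 117, 188]
  KluIII (GGCATGG, off=7): starts [42, 94, 121, 172] → cuts [49, 101, 128, 179]

Pooled cuts: [12, 27, 49, 57, 65, 76, 83, 89, 101, 117, 128, 134, 144, 156, 164, 179, 188, 200]

Fragment lengths:
  12→27: 15 bp
  27→49: 22 bp
  49→57: 8 bp
  57→65: 8 bp
  65→76: 11 bp
  76→83: 7 bp
  83→89: 6 bp
  89→101: 12 bp
  101→117: 16 bp
  117→128: 11 bp
  128→134: 6 bp
  134→144: 10 bp
  144→156: 12 bp
  156→164: 8 bp
  164→179: 15 bp
  179→188: 9 bp
  188→200: 12 bp
  200→12 (wrap): 201-200+12 = 13 bp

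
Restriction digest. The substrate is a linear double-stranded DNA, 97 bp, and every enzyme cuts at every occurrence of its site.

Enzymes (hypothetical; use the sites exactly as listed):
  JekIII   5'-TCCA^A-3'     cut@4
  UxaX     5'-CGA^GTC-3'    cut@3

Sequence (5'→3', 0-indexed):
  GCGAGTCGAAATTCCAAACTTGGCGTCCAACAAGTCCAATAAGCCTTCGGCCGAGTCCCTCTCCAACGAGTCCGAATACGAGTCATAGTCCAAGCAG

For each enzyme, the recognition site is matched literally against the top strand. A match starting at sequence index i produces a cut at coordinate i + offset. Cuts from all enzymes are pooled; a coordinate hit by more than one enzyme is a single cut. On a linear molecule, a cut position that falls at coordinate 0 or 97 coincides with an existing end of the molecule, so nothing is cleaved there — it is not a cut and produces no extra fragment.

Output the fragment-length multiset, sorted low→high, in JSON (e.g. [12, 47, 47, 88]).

Site scan:
  JekIII (TCCAA, off=4): starts [12, 25, 34, 61, 88] → cuts [16, 29, 38, 65, 92]
  UxaX (CGAGTC, off=3): starts [1, 51, 66, 78] → cuts [4, 54, 69, 81]

All cut coordinates (distinct, sorted): [4, 16, 29, 38, 54, 65, 69, 81, 92]

Fragment lengths:
  [0,4): 4 bp
  [4,16): 12 bp
  [16,29): 13 bp
  [29,38): 9 bp
  [38,54): 16 bp
  [54,65): 11 bp
  [65,69): 4 bp
  [69,81): 12 bp
  [81,92): 11 bp
  [92,97): 5 bp

[4,4,5,9,11,11,12,12,13,16]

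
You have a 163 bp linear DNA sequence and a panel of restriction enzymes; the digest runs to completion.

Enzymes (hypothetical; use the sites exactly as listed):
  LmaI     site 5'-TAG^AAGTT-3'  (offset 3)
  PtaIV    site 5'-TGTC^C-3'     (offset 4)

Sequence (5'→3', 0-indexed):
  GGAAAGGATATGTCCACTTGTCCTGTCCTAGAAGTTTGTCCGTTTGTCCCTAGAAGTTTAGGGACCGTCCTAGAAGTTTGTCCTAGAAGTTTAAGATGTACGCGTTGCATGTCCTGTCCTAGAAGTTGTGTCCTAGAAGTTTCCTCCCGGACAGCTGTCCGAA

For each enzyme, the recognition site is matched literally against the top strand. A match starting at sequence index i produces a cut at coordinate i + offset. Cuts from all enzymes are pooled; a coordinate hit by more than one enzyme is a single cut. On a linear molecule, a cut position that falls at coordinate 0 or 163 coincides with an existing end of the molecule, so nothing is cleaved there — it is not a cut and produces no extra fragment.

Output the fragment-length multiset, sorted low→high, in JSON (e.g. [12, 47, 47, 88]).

[4,4,4,4,4,5,5,5,8,8,9,9,10,14,20,23,27]

Per-enzyme occurrences:
  LmaI (TAGAAGTT, off=3): starts [28, 50, 70, 83, 119, 133] → cuts [31, 53, 73, 86, 122, 136]
  PtaIV (TGTCC, off=4): starts [10, 18, 23, 36, 44, 78, 109, 114, 128, 155] → cuts [14, 22, 27, 40, 48, 82, 113, 118, 132, 159]

Pooled cuts: [14, 22, 27, 31, 40, 48, 53, 73, 82, 86, 113, 118, 122, 132, 136, 159]

Fragments:
  [0,14): 14 bp
  [14,22): 8 bp
  [22,27): 5 bp
  [27,31): 4 bp
  [31,40): 9 bp
  [40,48): 8 bp
  [48,53): 5 bp
  [53,73): 20 bp
  [73,82): 9 bp
  [82,86): 4 bp
  [86,113): 27 bp
  [113,118): 5 bp
  [118,122): 4 bp
  [122,132): 10 bp
  [132,136): 4 bp
  [136,159): 23 bp
  [159,163): 4 bp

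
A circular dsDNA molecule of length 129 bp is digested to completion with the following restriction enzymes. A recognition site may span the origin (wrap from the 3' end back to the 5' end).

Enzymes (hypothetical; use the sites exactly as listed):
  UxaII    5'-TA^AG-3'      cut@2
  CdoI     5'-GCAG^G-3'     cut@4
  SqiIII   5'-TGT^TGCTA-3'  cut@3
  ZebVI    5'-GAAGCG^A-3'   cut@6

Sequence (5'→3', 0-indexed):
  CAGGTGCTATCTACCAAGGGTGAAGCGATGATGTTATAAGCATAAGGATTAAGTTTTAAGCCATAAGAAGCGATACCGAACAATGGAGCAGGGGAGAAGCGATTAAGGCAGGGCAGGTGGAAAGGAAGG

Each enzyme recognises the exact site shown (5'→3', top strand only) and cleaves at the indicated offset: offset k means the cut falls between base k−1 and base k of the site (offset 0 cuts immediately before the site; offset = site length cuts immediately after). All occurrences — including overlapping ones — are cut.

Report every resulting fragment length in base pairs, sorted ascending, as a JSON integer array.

[4,5,6,6,7,7,7,7,10,11,16,19,24]

Per-enzyme occurrences:
  UxaII (TAAG, off=2): starts [36, 42, 49, 56, 63, 103] → cuts [38, 44, 51, 58, 65, 105]
  CdoI (GCAGG, off=4): starts [87, 107, 112, 128] → cuts [3, 91, 111, 116]
  SqiIII (TGTTGCTA, off=3): no sites
  ZebVI (GAAGCGA, off=6): starts [21, 66, 95] → cuts [27, 72, 101]

Pooled cuts: [3, 27, 38, 44, 51, 58, 65, 72, 91, 101, 105, 111, 116]

Fragments:
  3→27: 24 bp
  27→38: 11 bp
  38→44: 6 bp
  44→51: 7 bp
  51→58: 7 bp
  58→65: 7 bp
  65→72: 7 bp
  72→91: 19 bp
  91→101: 10 bp
  101→105: 4 bp
  105→111: 6 bp
  111→116: 5 bp
  116→3 (wrap): 129-116+3 = 16 bp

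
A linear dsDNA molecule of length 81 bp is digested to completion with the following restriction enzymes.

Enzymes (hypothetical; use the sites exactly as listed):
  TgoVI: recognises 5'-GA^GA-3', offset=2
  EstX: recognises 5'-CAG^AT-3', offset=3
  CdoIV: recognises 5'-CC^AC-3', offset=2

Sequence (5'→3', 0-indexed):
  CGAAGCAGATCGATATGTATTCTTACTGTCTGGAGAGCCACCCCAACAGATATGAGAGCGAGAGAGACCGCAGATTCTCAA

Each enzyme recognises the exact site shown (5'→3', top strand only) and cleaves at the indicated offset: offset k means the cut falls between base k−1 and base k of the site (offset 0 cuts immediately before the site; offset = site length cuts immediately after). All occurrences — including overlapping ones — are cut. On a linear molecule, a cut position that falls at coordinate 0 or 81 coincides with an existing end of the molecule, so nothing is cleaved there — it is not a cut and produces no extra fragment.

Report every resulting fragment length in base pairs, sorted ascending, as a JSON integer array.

[2,2,5,6,6,8,8,8,10,26]

Site scan:
  TgoVI (GAGA, off=2): starts [32, 53, 59, 61, 63] → cuts [34, 55, 61, 63, 65]
  EstX (CAGAT, off=3): starts [5, 46, 70] → cuts [8, 49, 73]
  CdoIV (CCAC, off=2): starts [37] → cuts [39]

Pooled cuts: [8, 34, 39, 49, 55, 61, 63, 65, 73]

Fragments:
  [0,8): 8 bp
  [8,34): 26 bp
  [34,39): 5 bp
  [39,49): 10 bp
  [49,55): 6 bp
  [55,61): 6 bp
  [61,63): 2 bp
  [63,65): 2 bp
  [65,73): 8 bp
  [73,81): 8 bp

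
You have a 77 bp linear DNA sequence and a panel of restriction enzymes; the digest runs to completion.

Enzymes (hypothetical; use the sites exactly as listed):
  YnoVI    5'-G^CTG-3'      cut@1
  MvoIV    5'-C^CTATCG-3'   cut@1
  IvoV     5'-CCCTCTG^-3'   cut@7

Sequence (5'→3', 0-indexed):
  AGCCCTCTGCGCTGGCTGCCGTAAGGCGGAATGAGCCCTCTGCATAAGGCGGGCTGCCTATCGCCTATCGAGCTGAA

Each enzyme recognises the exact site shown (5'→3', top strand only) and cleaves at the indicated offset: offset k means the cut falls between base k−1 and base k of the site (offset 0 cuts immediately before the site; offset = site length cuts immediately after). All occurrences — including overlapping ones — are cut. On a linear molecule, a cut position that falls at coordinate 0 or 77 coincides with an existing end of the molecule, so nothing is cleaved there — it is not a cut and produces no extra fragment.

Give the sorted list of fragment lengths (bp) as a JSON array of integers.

[2,4,4,5,7,8,9,11,27]

Scan for sites:
  YnoVI (GCTG, off=1): starts [10, 14, 52, 71] → cuts [11, 15, 53, 72]
  MvoIV (CCTATCG, off=1): starts [56, 63] → cuts [57, 64]
  IvoV (CCCTCTG, off=7): starts [2, 35] → cuts [9, 42]

All cut coordinates (distinct, sorted): [9, 11, 15, 42, 53, 57, 64, 72]

Fragment lengths:
  [0,9): 9 bp
  [9,11): 2 bp
  [11,15): 4 bp
  [15,42): 27 bp
  [42,53): 11 bp
  [53,57): 4 bp
  [57,64): 7 bp
  [64,72): 8 bp
  [72,77): 5 bp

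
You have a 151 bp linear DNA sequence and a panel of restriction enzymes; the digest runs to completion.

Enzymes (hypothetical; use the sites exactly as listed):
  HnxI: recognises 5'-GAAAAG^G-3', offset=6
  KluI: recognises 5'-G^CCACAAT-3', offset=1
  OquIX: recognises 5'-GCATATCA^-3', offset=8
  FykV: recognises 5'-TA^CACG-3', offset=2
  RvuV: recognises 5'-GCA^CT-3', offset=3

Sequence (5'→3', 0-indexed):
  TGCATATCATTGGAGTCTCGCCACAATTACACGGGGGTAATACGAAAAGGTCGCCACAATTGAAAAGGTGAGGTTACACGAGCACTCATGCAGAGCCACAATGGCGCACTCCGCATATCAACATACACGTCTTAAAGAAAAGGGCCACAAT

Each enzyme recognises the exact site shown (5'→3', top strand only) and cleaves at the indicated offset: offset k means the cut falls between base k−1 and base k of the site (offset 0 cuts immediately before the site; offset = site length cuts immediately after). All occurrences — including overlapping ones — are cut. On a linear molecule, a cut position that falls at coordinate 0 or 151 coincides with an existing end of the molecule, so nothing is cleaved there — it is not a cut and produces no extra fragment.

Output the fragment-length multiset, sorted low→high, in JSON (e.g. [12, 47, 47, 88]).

[2,4,5,7,8,9,9,9,11,11,12,13,14,17,20]

Scan for sites:
  HnxI (GAAAAGG, off=6): starts [43, 61, 136] → cuts [49, 67, 142]
  KluI (GCCACAAT, off=1): starts [19, 52, 94, 143] → cuts [20, 53, 95, 144]
  OquIX (GCATATCA, off=8): starts [1, 112] → cuts [9, 120]
  FykV (TACACG, off=2): starts [27, 74, 123] → cuts [29, 76, 125]
  RvuV (GCACT, off=3): starts [81, 105] → cuts [84, 108]

All cut coordinates (distinct, sorted): [9, 20, 29, 49, 53, 67, 76, 84, 95, 108, 120, 125, 142, 144]

Fragments:
  [0,9): 9 bp
  [9,20): 11 bp
  [20,29): 9 bp
  [29,49): 20 bp
  [49,53): 4 bp
  [53,67): 14 bp
  [67,76): 9 bp
  [76,84): 8 bp
  [84,95): 11 bp
  [95,108): 13 bp
  [108,120): 12 bp
  [120,125): 5 bp
  [125,142): 17 bp
  [142,144): 2 bp
  [144,151): 7 bp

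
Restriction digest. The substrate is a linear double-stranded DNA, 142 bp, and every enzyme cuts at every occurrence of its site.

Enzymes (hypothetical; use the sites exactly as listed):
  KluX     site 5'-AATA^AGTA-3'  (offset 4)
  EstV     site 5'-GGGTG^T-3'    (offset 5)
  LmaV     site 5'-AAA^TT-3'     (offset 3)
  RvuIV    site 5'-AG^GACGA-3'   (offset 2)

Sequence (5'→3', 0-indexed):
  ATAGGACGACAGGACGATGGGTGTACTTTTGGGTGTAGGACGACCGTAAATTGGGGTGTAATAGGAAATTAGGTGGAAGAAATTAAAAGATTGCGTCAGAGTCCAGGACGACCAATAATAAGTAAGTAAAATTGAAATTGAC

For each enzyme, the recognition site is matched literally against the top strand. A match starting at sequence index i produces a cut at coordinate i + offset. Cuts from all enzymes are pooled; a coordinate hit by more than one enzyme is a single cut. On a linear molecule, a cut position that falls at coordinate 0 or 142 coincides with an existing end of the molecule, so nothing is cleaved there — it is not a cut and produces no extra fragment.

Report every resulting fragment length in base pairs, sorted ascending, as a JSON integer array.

Per-enzyme occurrences:
  KluX AATAAGTA/4: at [116] ⇒ [120]
  EstV GGGTGT/5: at [18, 30, 53] ⇒ [23, 35, 58]
  LmaV AAATT/3: at [47, 65, 79, 128, 134] ⇒ [50, 68, 82, 131, 137]
  RvuIV AGGACGA/2: at [2, 10, 36, 104] ⇒ [4, 12, 38, 106]

Pooled cuts: [4, 12, 23, 35, 38, 50, 58, 68, 82, 106, 120, 131, 137]

Fragment lengths:
  [0,4): 4 bp
  [4,12): 8 bp
  [12,23): 11 bp
  [23,35): 12 bp
  [35,38): 3 bp
  [38,50): 12 bp
  [50,58): 8 bp
  [58,68): 10 bp
  [68,82): 14 bp
  [82,106): 24 bp
  [106,120): 14 bp
  [120,131): 11 bp
  [131,137): 6 bp
  [137,142): 5 bp

[3,4,5,6,8,8,10,11,11,12,12,14,14,24]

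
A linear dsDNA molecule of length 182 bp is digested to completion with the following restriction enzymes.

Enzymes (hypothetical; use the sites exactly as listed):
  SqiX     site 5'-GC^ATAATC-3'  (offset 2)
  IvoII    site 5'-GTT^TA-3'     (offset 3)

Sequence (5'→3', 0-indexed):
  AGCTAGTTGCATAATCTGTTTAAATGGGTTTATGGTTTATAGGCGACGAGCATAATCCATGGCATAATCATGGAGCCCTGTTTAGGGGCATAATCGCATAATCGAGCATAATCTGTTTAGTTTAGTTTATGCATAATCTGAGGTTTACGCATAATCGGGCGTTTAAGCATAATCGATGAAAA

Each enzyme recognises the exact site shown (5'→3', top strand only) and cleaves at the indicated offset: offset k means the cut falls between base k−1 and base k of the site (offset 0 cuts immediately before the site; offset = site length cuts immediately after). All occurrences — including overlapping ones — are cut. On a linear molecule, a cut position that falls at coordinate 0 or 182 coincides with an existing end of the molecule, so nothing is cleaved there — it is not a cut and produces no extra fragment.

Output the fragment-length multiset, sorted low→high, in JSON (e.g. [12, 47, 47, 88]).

Scan for sites:
  SqiX GCATAATC/2: at [8, 49, 61, 87, 95, 105, 130, 148, 166] ⇒ [10, 51, 63, 89, 97, 107, 132, 150, 168]
  IvoII GTTTA/3: at [17, 27, 34, 79, 114, 119, 124, 142, 160] ⇒ [20, 30, 37, 82, 117, 122, 127, 145, 163]

All cut coordinates (distinct, sorted): [10, 20, 30, 37, 51, 63, 82, 89, 97, 107, 117, 122, 127, 132, 145, 150, 163, 168]

Fragments:
  [0,10): 10 bp
  [10,20): 10 bp
  [20,30): 10 bp
  [30,37): 7 bp
  [37,51): 14 bp
  [51,63): 12 bp
  [63,82): 19 bp
  [82,89): 7 bp
  [89,97): 8 bp
  [97,107): 10 bp
  [107,117): 10 bp
  [117,122): 5 bp
  [122,127): 5 bp
  [127,132): 5 bp
  [132,145): 13 bp
  [145,150): 5 bp
  [150,163): 13 bp
  [163,168): 5 bp
  [168,182): 14 bp

[5,5,5,5,5,7,7,8,10,10,10,10,10,12,13,13,14,14,19]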